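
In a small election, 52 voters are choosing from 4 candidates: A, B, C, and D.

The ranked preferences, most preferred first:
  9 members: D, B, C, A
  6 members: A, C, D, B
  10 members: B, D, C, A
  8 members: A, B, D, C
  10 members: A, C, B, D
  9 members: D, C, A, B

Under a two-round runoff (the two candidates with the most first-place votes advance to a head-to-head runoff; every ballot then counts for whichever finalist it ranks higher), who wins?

D

Round 1 first-place votes: A 24, B 10, C 0, D 18. A and D advance.
Runoff: A is ranked above D on 24 ballots, D above A on 28.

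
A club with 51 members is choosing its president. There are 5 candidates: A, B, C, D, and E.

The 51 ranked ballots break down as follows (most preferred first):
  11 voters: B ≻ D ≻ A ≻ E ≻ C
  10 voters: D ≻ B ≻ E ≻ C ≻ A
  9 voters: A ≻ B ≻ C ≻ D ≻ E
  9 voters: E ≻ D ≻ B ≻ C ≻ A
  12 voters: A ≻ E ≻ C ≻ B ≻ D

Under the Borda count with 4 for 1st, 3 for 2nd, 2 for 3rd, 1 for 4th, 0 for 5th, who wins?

B

A: 11×2 + 10×0 + 9×4 + 9×0 + 12×4 = 106
B: 11×4 + 10×3 + 9×3 + 9×2 + 12×1 = 131
C: 11×0 + 10×1 + 9×2 + 9×1 + 12×2 = 61
D: 11×3 + 10×4 + 9×1 + 9×3 + 12×0 = 109
E: 11×1 + 10×2 + 9×0 + 9×4 + 12×3 = 103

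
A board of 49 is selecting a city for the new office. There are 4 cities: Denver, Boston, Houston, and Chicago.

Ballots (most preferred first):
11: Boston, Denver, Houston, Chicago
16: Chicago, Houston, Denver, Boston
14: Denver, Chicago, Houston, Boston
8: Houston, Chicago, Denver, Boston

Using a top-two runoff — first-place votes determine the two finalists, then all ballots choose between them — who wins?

Denver

Round 1 first-place votes: Denver 14, Boston 11, Houston 8, Chicago 16. Chicago and Denver advance.
Runoff: Chicago is ranked above Denver on 24 ballots, Denver above Chicago on 25.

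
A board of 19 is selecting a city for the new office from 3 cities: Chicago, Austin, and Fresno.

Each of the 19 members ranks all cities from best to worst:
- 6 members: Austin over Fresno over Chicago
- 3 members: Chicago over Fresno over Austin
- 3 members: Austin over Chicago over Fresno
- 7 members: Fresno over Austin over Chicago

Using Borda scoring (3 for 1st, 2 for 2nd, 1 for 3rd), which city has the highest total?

Austin

Chicago: 6×1 + 3×3 + 3×2 + 7×1 = 28
Austin: 6×3 + 3×1 + 3×3 + 7×2 = 44
Fresno: 6×2 + 3×2 + 3×1 + 7×3 = 42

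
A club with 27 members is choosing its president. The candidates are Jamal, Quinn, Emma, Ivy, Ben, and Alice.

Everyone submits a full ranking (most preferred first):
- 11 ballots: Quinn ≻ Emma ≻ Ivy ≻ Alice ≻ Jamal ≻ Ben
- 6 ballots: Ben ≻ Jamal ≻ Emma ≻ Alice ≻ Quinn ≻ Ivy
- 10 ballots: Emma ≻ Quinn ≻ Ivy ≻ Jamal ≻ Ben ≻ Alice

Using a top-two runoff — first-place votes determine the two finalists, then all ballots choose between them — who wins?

Round 1 first-place votes: Jamal 0, Quinn 11, Emma 10, Ivy 0, Ben 6, Alice 0. Quinn and Emma advance.
Runoff: Quinn is ranked above Emma on 11 ballots, Emma above Quinn on 16.

Emma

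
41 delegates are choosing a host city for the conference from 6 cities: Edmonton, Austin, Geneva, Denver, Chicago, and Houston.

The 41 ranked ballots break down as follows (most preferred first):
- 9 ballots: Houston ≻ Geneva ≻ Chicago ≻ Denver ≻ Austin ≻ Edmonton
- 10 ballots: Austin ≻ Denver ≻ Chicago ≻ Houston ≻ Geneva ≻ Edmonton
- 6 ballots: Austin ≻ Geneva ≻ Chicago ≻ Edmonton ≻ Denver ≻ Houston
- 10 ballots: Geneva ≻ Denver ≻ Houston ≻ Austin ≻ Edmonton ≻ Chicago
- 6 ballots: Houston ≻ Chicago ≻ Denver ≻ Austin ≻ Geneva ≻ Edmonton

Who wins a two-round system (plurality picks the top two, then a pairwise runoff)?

Round 1 first-place votes: Edmonton 0, Austin 16, Geneva 10, Denver 0, Chicago 0, Houston 15. Austin and Houston advance.
Runoff: Austin is ranked above Houston on 16 ballots, Houston above Austin on 25.

Houston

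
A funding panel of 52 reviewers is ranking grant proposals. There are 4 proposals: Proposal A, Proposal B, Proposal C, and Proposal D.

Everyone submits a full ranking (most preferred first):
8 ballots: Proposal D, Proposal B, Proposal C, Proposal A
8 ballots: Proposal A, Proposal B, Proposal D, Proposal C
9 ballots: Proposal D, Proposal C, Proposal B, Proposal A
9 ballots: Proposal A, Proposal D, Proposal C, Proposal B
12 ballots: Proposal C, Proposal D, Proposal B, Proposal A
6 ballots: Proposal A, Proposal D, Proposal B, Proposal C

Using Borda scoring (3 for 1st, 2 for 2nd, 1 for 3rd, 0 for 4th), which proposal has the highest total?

Proposal D

Proposal A: 8×0 + 8×3 + 9×0 + 9×3 + 12×0 + 6×3 = 69
Proposal B: 8×2 + 8×2 + 9×1 + 9×0 + 12×1 + 6×1 = 59
Proposal C: 8×1 + 8×0 + 9×2 + 9×1 + 12×3 + 6×0 = 71
Proposal D: 8×3 + 8×1 + 9×3 + 9×2 + 12×2 + 6×2 = 113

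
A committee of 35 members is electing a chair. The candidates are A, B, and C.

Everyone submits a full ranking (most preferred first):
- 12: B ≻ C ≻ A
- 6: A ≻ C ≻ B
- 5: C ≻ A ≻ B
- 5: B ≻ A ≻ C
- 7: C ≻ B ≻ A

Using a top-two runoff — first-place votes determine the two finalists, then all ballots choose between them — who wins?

Round 1 first-place votes: A 6, B 17, C 12. B and C advance.
Runoff: B is ranked above C on 17 ballots, C above B on 18.

C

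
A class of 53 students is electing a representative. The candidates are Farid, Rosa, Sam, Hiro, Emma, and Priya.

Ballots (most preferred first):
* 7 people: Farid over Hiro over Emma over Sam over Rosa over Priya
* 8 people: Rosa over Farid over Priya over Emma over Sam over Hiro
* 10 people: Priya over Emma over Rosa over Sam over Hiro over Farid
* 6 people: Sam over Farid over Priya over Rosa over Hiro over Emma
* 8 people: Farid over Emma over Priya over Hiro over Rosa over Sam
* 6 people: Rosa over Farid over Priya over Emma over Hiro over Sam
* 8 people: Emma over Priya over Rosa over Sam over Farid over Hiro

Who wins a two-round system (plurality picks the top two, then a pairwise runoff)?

Round 1 first-place votes: Farid 15, Rosa 14, Sam 6, Hiro 0, Emma 8, Priya 10. Farid and Rosa advance.
Runoff: Farid is ranked above Rosa on 21 ballots, Rosa above Farid on 32.

Rosa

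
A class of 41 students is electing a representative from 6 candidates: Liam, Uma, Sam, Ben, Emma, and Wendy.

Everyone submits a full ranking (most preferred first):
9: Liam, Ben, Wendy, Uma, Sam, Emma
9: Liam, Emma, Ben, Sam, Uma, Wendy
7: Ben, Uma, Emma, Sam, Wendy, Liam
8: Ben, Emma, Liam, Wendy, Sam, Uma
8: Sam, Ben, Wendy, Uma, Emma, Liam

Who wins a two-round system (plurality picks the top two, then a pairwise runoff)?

Round 1 first-place votes: Liam 18, Uma 0, Sam 8, Ben 15, Emma 0, Wendy 0. Liam and Ben advance.
Runoff: Liam is ranked above Ben on 18 ballots, Ben above Liam on 23.

Ben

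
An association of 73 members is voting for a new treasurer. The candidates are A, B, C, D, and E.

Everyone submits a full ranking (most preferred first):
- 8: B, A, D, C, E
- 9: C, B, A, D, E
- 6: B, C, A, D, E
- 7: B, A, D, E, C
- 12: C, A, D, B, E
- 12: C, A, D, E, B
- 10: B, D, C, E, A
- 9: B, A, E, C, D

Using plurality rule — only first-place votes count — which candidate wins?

First-place votes: A 0, B 40, C 33, D 0, E 0.

B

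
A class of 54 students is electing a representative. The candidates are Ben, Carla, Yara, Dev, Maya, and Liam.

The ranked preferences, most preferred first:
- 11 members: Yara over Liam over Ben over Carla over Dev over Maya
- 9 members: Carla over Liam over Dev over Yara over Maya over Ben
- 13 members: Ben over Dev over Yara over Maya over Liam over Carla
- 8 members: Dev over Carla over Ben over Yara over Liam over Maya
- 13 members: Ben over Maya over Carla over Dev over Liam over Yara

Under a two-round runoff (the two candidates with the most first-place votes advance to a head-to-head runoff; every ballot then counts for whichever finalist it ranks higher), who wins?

Round 1 first-place votes: Ben 26, Carla 9, Yara 11, Dev 8, Maya 0, Liam 0. Ben and Yara advance.
Runoff: Ben is ranked above Yara on 34 ballots, Yara above Ben on 20.

Ben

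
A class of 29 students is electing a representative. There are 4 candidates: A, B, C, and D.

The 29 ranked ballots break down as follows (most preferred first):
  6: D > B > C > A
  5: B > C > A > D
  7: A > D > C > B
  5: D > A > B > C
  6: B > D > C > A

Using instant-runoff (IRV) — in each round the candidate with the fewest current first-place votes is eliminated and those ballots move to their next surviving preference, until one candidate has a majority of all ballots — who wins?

D

Round 1: A 7, B 11, C 0, D 11. C eliminated.
Round 2: A 7, B 11, D 11. A eliminated.
Round 3: B 11, D 18. D has a majority (≥15).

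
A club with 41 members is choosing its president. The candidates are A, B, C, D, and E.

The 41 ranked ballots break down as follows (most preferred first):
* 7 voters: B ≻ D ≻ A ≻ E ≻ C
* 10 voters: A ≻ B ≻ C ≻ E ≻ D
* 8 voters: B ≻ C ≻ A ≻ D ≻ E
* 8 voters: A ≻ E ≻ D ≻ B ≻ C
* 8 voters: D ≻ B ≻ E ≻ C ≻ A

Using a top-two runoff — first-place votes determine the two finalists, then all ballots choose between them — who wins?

Round 1 first-place votes: A 18, B 15, C 0, D 8, E 0. A and B advance.
Runoff: A is ranked above B on 18 ballots, B above A on 23.

B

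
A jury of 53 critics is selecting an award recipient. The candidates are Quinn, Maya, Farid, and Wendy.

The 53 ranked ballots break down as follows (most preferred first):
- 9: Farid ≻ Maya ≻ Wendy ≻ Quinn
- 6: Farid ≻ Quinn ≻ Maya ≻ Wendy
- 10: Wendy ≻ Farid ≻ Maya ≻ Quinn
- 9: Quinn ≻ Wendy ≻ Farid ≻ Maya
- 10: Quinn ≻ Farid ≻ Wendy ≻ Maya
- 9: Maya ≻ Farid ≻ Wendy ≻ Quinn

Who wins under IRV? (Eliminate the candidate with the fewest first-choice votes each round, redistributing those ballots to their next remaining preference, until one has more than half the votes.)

Round 1: Quinn 19, Maya 9, Farid 15, Wendy 10. Maya eliminated.
Round 2: Quinn 19, Farid 24, Wendy 10. Wendy eliminated.
Round 3: Quinn 19, Farid 34. Farid has a majority (≥27).

Farid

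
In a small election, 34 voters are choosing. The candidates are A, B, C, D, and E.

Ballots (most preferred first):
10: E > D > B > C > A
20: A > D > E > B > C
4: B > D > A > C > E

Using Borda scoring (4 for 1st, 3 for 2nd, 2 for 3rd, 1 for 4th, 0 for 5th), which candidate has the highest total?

A: 10×0 + 20×4 + 4×2 = 88
B: 10×2 + 20×1 + 4×4 = 56
C: 10×1 + 20×0 + 4×1 = 14
D: 10×3 + 20×3 + 4×3 = 102
E: 10×4 + 20×2 + 4×0 = 80

D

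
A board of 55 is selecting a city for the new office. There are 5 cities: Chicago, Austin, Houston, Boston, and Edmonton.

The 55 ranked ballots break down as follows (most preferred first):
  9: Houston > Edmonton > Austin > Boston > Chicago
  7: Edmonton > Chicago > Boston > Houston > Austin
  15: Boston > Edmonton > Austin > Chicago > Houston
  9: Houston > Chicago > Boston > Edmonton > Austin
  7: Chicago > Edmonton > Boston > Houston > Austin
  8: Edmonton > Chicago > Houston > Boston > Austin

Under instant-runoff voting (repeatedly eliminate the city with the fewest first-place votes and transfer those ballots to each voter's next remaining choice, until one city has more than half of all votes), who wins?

Round 1: Chicago 7, Austin 0, Houston 18, Boston 15, Edmonton 15. Austin eliminated.
Round 2: Chicago 7, Houston 18, Boston 15, Edmonton 15. Chicago eliminated.
Round 3: Houston 18, Boston 15, Edmonton 22. Boston eliminated.
Round 4: Houston 18, Edmonton 37. Edmonton has a majority (≥28).

Edmonton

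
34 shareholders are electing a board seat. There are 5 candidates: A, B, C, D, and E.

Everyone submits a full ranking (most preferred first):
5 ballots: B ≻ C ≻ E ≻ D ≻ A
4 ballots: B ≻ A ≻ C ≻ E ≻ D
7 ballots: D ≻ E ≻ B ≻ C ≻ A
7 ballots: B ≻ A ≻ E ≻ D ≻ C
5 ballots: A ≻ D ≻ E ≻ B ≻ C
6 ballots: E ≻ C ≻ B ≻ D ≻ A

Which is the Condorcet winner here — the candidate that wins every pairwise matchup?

E

E vs A: 18–16
E vs B: 18–16
E vs C: 25–9
E vs D: 22–12
E beats every other candidate.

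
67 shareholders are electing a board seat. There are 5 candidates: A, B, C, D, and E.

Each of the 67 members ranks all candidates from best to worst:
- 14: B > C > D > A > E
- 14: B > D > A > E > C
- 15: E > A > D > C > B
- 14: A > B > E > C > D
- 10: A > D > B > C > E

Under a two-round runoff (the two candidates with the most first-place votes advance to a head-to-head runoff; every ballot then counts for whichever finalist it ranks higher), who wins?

A

Round 1 first-place votes: A 24, B 28, C 0, D 0, E 15. B and A advance.
Runoff: B is ranked above A on 28 ballots, A above B on 39.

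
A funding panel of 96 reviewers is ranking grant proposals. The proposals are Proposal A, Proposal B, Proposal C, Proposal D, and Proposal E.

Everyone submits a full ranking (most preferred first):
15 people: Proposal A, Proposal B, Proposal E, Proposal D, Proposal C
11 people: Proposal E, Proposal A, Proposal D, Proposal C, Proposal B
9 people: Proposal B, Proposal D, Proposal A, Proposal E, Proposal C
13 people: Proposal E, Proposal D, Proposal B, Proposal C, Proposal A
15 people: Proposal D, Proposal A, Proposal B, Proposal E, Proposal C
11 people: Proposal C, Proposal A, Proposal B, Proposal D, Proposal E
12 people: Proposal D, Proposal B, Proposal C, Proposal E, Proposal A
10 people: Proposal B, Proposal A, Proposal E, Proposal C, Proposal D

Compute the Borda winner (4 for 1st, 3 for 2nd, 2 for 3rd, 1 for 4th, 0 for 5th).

Proposal B

Proposal A: 15×4 + 11×3 + 9×2 + 13×0 + 15×3 + 11×3 + 12×0 + 10×3 = 219
Proposal B: 15×3 + 11×0 + 9×4 + 13×2 + 15×2 + 11×2 + 12×3 + 10×4 = 235
Proposal C: 15×0 + 11×1 + 9×0 + 13×1 + 15×0 + 11×4 + 12×2 + 10×1 = 102
Proposal D: 15×1 + 11×2 + 9×3 + 13×3 + 15×4 + 11×1 + 12×4 + 10×0 = 222
Proposal E: 15×2 + 11×4 + 9×1 + 13×4 + 15×1 + 11×0 + 12×1 + 10×2 = 182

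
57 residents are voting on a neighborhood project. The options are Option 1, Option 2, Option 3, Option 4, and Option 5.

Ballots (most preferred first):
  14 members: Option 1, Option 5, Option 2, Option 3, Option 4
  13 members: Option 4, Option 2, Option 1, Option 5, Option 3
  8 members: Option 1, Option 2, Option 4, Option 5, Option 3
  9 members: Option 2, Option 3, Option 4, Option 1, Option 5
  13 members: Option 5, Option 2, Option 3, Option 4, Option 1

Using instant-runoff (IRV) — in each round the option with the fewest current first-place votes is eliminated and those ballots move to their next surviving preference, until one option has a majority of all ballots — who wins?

Round 1: Option 1 22, Option 2 9, Option 3 0, Option 4 13, Option 5 13. Option 3 eliminated.
Round 2: Option 1 22, Option 2 9, Option 4 13, Option 5 13. Option 2 eliminated.
Round 3: Option 1 22, Option 4 22, Option 5 13. Option 5 eliminated.
Round 4: Option 1 22, Option 4 35. Option 4 has a majority (≥29).

Option 4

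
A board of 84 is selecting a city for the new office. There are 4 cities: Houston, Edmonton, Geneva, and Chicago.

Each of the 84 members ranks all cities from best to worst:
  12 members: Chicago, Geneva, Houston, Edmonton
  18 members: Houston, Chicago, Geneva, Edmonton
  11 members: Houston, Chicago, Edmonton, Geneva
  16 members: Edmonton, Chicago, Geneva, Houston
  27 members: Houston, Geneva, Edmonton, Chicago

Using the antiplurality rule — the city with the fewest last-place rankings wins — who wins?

Last-place votes: Houston 16, Edmonton 30, Geneva 11, Chicago 27.

Geneva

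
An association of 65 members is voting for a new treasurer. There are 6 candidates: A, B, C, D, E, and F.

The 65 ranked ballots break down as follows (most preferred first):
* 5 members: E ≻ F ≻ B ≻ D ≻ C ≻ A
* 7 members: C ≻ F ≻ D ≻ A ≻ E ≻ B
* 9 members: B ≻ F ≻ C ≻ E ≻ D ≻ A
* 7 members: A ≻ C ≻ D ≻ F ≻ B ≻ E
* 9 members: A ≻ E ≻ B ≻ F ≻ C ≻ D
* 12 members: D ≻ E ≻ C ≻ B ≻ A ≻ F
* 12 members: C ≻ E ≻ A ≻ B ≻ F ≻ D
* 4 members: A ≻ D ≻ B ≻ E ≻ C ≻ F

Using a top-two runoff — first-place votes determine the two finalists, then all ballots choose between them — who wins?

C

Round 1 first-place votes: A 20, B 9, C 19, D 12, E 5, F 0. A and C advance.
Runoff: A is ranked above C on 20 ballots, C above A on 45.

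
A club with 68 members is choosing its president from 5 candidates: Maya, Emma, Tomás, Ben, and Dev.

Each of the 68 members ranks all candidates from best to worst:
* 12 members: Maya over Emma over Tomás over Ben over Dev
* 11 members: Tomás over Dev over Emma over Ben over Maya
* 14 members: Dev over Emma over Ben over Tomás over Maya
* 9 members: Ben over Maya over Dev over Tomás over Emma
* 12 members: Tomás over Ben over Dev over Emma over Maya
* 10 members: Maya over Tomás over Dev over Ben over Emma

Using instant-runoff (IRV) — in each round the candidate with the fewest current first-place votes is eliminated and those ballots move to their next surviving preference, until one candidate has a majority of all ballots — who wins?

Round 1: Maya 22, Emma 0, Tomás 23, Ben 9, Dev 14. Emma eliminated.
Round 2: Maya 22, Tomás 23, Ben 9, Dev 14. Ben eliminated.
Round 3: Maya 31, Tomás 23, Dev 14. Dev eliminated.
Round 4: Maya 31, Tomás 37. Tomás has a majority (≥35).

Tomás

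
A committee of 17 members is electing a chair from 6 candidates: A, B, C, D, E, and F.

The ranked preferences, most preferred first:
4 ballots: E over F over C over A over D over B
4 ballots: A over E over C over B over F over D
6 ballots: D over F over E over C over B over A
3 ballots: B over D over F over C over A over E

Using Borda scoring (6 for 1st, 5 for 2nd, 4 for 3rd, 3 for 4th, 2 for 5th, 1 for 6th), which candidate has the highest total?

A: 4×3 + 4×6 + 6×1 + 3×2 = 48
B: 4×1 + 4×3 + 6×2 + 3×6 = 46
C: 4×4 + 4×4 + 6×3 + 3×3 = 59
D: 4×2 + 4×1 + 6×6 + 3×5 = 63
E: 4×6 + 4×5 + 6×4 + 3×1 = 71
F: 4×5 + 4×2 + 6×5 + 3×4 = 70

E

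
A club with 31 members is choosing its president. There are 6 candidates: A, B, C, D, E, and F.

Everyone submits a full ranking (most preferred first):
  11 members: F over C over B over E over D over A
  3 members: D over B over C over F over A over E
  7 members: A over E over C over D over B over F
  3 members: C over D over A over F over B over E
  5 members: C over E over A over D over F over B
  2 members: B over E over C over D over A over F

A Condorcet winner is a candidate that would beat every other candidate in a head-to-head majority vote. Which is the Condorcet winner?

C vs A: 24–7
C vs B: 26–5
C vs D: 28–3
C vs E: 22–9
C vs F: 20–11
C beats every other candidate.

C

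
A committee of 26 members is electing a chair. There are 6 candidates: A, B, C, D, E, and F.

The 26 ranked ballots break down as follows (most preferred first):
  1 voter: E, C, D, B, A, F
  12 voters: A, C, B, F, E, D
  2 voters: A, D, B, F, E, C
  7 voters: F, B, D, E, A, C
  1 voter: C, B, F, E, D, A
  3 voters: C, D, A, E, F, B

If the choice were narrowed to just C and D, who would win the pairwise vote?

C is ranked above D on 17 ballots; D above C on 9.

C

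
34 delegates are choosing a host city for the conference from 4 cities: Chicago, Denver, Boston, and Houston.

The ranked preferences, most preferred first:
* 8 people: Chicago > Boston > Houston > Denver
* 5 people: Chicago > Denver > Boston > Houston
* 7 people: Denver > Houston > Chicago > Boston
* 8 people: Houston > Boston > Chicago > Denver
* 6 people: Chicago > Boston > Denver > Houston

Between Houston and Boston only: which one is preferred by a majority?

Boston

Houston is ranked above Boston on 15 ballots; Boston above Houston on 19.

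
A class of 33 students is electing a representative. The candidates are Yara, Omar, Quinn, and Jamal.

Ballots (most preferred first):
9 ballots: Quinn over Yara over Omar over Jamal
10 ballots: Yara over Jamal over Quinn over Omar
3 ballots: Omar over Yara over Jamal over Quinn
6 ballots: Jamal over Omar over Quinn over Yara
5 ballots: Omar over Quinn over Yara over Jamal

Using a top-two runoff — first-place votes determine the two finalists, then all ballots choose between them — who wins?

Quinn

Round 1 first-place votes: Yara 10, Omar 8, Quinn 9, Jamal 6. Yara and Quinn advance.
Runoff: Yara is ranked above Quinn on 13 ballots, Quinn above Yara on 20.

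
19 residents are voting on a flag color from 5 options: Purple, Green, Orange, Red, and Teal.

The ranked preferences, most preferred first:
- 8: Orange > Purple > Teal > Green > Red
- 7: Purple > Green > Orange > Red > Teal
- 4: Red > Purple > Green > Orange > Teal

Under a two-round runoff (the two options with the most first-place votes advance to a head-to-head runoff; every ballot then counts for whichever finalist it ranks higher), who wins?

Purple

Round 1 first-place votes: Purple 7, Green 0, Orange 8, Red 4, Teal 0. Orange and Purple advance.
Runoff: Orange is ranked above Purple on 8 ballots, Purple above Orange on 11.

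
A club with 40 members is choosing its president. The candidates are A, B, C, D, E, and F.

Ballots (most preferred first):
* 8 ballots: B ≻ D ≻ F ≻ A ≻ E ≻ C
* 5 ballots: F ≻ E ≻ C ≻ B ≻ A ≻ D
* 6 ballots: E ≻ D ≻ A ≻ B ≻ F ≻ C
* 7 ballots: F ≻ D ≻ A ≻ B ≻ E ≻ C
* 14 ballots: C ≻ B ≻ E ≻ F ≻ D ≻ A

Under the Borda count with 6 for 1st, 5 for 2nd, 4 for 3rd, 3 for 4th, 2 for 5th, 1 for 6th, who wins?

A: 8×3 + 5×2 + 6×4 + 7×4 + 14×1 = 100
B: 8×6 + 5×3 + 6×3 + 7×3 + 14×5 = 172
C: 8×1 + 5×4 + 6×1 + 7×1 + 14×6 = 125
D: 8×5 + 5×1 + 6×5 + 7×5 + 14×2 = 138
E: 8×2 + 5×5 + 6×6 + 7×2 + 14×4 = 147
F: 8×4 + 5×6 + 6×2 + 7×6 + 14×3 = 158

B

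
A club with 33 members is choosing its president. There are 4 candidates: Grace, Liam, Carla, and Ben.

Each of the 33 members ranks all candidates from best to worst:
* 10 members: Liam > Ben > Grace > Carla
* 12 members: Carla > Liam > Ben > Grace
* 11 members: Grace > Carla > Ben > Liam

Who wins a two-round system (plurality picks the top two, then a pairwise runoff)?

Grace

Round 1 first-place votes: Grace 11, Liam 10, Carla 12, Ben 0. Carla and Grace advance.
Runoff: Carla is ranked above Grace on 12 ballots, Grace above Carla on 21.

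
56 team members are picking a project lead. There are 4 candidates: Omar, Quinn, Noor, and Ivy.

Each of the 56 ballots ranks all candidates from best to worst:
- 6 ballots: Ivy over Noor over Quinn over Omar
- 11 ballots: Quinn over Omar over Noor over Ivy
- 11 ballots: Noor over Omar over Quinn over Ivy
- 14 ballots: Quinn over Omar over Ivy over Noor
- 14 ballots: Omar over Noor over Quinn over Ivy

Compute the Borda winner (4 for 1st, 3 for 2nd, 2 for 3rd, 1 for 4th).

Omar

Omar: 6×1 + 11×3 + 11×3 + 14×3 + 14×4 = 170
Quinn: 6×2 + 11×4 + 11×2 + 14×4 + 14×2 = 162
Noor: 6×3 + 11×2 + 11×4 + 14×1 + 14×3 = 140
Ivy: 6×4 + 11×1 + 11×1 + 14×2 + 14×1 = 88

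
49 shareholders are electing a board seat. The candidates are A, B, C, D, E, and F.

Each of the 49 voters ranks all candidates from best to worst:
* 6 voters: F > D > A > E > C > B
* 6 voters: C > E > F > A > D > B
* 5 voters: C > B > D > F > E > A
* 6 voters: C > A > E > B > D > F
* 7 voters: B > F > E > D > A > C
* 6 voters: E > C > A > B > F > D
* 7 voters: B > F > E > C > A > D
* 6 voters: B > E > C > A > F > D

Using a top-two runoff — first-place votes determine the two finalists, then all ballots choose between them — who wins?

C

Round 1 first-place votes: A 0, B 20, C 17, D 0, E 6, F 6. B and C advance.
Runoff: B is ranked above C on 20 ballots, C above B on 29.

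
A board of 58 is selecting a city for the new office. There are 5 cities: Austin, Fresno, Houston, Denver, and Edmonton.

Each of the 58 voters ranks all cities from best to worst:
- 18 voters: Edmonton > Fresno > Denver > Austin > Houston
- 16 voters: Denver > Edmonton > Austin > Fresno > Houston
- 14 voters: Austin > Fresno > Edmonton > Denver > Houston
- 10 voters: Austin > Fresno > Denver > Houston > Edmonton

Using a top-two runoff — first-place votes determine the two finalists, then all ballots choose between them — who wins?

Edmonton

Round 1 first-place votes: Austin 24, Fresno 0, Houston 0, Denver 16, Edmonton 18. Austin and Edmonton advance.
Runoff: Austin is ranked above Edmonton on 24 ballots, Edmonton above Austin on 34.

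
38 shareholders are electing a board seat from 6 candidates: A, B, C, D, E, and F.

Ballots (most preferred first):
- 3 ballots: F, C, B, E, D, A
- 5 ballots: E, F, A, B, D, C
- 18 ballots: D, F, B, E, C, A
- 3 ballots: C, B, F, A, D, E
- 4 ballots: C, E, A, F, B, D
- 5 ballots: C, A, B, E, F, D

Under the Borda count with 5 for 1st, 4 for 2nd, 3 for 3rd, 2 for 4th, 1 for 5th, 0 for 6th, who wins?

F

A: 3×0 + 5×3 + 18×0 + 3×2 + 4×3 + 5×4 = 53
B: 3×3 + 5×2 + 18×3 + 3×4 + 4×1 + 5×3 = 104
C: 3×4 + 5×0 + 18×1 + 3×5 + 4×5 + 5×5 = 90
D: 3×1 + 5×1 + 18×5 + 3×1 + 4×0 + 5×0 = 101
E: 3×2 + 5×5 + 18×2 + 3×0 + 4×4 + 5×2 = 93
F: 3×5 + 5×4 + 18×4 + 3×3 + 4×2 + 5×1 = 129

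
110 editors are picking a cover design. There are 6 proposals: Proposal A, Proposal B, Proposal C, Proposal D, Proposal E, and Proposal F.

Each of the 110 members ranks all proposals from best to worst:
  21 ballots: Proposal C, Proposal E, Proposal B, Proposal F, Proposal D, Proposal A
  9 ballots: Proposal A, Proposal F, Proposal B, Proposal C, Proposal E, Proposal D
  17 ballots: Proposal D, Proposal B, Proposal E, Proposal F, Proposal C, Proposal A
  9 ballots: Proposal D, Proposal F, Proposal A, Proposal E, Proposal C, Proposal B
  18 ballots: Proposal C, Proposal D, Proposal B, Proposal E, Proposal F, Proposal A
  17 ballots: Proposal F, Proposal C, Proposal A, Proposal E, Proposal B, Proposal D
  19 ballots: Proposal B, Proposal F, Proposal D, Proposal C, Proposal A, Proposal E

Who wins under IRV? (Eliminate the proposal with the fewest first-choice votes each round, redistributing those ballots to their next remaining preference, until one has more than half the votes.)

Proposal F

Round 1: Proposal A 9, Proposal B 19, Proposal C 39, Proposal D 26, Proposal E 0, Proposal F 17. Proposal E eliminated.
Round 2: Proposal A 9, Proposal B 19, Proposal C 39, Proposal D 26, Proposal F 17. Proposal A eliminated.
Round 3: Proposal B 19, Proposal C 39, Proposal D 26, Proposal F 26. Proposal B eliminated.
Round 4: Proposal C 39, Proposal D 26, Proposal F 45. Proposal D eliminated.
Round 5: Proposal C 39, Proposal F 71. Proposal F has a majority (≥56).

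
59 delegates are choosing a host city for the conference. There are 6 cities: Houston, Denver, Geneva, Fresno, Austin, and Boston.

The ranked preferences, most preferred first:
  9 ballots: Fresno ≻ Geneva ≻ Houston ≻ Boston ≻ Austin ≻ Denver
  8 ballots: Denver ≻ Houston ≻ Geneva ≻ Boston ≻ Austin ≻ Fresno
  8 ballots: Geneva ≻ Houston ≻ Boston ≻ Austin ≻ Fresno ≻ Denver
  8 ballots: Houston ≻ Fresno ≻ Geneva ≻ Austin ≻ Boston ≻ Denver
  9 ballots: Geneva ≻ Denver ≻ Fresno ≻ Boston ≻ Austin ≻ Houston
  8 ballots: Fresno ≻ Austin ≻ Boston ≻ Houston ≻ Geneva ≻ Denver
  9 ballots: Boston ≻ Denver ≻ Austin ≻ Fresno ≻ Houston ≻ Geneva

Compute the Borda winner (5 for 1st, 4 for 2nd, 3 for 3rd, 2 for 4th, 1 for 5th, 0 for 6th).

Geneva

Houston: 9×3 + 8×4 + 8×4 + 8×5 + 9×0 + 8×2 + 9×1 = 156
Denver: 9×0 + 8×5 + 8×0 + 8×0 + 9×4 + 8×0 + 9×4 = 112
Geneva: 9×4 + 8×3 + 8×5 + 8×3 + 9×5 + 8×1 + 9×0 = 177
Fresno: 9×5 + 8×0 + 8×1 + 8×4 + 9×3 + 8×5 + 9×2 = 170
Austin: 9×1 + 8×1 + 8×2 + 8×2 + 9×1 + 8×4 + 9×3 = 117
Boston: 9×2 + 8×2 + 8×3 + 8×1 + 9×2 + 8×3 + 9×5 = 153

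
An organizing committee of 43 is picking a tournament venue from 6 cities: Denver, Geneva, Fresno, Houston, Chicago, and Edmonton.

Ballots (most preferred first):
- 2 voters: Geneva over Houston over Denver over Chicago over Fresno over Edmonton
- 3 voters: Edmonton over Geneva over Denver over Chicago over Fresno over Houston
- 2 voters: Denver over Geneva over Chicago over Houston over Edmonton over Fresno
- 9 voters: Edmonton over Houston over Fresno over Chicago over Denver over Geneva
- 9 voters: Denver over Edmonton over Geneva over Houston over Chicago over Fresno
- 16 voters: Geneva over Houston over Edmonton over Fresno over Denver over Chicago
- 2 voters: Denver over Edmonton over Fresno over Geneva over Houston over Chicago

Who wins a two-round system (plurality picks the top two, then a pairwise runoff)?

Round 1 first-place votes: Denver 13, Geneva 18, Fresno 0, Houston 0, Chicago 0, Edmonton 12. Geneva and Denver advance.
Runoff: Geneva is ranked above Denver on 21 ballots, Denver above Geneva on 22.

Denver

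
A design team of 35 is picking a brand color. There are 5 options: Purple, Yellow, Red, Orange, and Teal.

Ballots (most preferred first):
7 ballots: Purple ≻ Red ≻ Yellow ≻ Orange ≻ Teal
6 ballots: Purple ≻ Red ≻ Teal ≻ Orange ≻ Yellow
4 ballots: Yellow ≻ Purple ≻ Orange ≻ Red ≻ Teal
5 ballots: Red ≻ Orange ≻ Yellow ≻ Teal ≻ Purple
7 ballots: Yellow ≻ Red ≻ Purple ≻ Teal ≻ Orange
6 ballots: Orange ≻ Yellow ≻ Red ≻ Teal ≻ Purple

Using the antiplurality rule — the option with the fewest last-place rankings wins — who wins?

Red

Last-place votes: Purple 11, Yellow 6, Red 0, Orange 7, Teal 11.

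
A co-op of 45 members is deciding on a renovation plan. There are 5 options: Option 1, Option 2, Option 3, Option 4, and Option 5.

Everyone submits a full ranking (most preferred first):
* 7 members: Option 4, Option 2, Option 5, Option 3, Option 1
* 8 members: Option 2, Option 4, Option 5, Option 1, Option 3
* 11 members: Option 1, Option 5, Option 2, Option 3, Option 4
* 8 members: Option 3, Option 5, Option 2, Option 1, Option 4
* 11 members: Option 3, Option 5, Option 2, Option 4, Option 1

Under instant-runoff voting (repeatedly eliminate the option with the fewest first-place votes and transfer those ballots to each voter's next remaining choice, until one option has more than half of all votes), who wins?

Round 1: Option 1 11, Option 2 8, Option 3 19, Option 4 7, Option 5 0. Option 5 eliminated.
Round 2: Option 1 11, Option 2 8, Option 3 19, Option 4 7. Option 4 eliminated.
Round 3: Option 1 11, Option 2 15, Option 3 19. Option 1 eliminated.
Round 4: Option 2 26, Option 3 19. Option 2 has a majority (≥23).

Option 2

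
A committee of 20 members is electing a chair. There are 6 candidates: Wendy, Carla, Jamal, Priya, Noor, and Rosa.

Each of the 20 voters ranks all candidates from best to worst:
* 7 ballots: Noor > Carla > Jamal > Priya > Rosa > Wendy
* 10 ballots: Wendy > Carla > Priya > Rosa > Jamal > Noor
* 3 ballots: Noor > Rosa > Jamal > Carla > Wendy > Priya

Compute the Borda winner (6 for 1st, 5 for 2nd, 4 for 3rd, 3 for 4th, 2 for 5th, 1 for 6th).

Carla

Wendy: 7×1 + 10×6 + 3×2 = 73
Carla: 7×5 + 10×5 + 3×3 = 94
Jamal: 7×4 + 10×2 + 3×4 = 60
Priya: 7×3 + 10×4 + 3×1 = 64
Noor: 7×6 + 10×1 + 3×6 = 70
Rosa: 7×2 + 10×3 + 3×5 = 59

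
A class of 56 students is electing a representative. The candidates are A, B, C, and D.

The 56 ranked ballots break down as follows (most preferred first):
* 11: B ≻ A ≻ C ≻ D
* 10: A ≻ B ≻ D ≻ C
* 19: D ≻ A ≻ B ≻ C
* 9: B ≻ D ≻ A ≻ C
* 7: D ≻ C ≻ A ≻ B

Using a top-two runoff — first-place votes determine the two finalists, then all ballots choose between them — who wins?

Round 1 first-place votes: A 10, B 20, C 0, D 26. D and B advance.
Runoff: D is ranked above B on 26 ballots, B above D on 30.

B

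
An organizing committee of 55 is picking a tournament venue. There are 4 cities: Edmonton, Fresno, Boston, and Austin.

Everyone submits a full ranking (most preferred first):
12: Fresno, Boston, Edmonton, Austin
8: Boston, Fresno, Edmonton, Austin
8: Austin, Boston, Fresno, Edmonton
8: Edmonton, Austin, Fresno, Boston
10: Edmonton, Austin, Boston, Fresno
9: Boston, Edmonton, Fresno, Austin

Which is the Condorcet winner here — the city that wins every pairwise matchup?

Boston vs Edmonton: 37–18
Boston vs Fresno: 35–20
Boston vs Austin: 29–26
Boston beats every other city.

Boston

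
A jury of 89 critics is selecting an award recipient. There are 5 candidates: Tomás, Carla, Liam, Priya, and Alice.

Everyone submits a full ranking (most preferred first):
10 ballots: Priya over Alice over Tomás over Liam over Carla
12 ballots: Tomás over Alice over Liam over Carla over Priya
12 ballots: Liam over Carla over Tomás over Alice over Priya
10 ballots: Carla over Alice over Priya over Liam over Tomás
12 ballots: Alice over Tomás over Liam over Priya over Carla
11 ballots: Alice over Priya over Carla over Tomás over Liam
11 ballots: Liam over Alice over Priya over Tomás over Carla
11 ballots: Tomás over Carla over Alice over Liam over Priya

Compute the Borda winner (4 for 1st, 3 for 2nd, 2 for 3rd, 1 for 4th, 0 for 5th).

Alice

Tomás: 10×2 + 12×4 + 12×2 + 10×0 + 12×3 + 11×1 + 11×1 + 11×4 = 194
Carla: 10×0 + 12×1 + 12×3 + 10×4 + 12×0 + 11×2 + 11×0 + 11×3 = 143
Liam: 10×1 + 12×2 + 12×4 + 10×1 + 12×2 + 11×0 + 11×4 + 11×1 = 171
Priya: 10×4 + 12×0 + 12×0 + 10×2 + 12×1 + 11×3 + 11×2 + 11×0 = 127
Alice: 10×3 + 12×3 + 12×1 + 10×3 + 12×4 + 11×4 + 11×3 + 11×2 = 255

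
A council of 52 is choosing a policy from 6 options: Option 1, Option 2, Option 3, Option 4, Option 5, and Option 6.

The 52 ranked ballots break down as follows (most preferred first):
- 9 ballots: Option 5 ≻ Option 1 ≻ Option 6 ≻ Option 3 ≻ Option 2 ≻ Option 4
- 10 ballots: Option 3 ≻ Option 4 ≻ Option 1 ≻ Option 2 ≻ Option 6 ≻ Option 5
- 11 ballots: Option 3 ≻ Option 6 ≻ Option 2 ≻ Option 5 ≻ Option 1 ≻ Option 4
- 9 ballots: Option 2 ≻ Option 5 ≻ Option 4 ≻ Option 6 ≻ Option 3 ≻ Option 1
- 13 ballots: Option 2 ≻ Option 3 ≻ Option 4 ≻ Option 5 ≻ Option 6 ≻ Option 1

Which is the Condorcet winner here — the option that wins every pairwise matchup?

Option 3 vs Option 1: 43–9
Option 3 vs Option 2: 30–22
Option 3 vs Option 4: 43–9
Option 3 vs Option 5: 34–18
Option 3 vs Option 6: 34–18
Option 3 beats every other option.

Option 3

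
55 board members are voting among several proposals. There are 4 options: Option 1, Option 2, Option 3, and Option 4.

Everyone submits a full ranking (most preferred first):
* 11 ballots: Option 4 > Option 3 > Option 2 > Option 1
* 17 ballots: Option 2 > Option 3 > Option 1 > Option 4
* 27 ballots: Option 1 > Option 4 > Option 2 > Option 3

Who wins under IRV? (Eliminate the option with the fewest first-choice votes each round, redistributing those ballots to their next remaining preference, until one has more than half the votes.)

Round 1: Option 1 27, Option 2 17, Option 3 0, Option 4 11. Option 3 eliminated.
Round 2: Option 1 27, Option 2 17, Option 4 11. Option 4 eliminated.
Round 3: Option 1 27, Option 2 28. Option 2 has a majority (≥28).

Option 2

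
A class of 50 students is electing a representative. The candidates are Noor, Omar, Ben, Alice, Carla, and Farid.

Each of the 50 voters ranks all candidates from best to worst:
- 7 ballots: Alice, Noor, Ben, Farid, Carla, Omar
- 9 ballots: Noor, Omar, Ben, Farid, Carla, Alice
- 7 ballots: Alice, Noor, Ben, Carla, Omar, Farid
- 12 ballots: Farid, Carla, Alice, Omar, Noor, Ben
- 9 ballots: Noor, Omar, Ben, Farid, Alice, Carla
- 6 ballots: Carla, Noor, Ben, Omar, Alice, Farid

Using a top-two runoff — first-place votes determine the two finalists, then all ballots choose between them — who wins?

Alice

Round 1 first-place votes: Noor 18, Omar 0, Ben 0, Alice 14, Carla 6, Farid 12. Noor and Alice advance.
Runoff: Noor is ranked above Alice on 24 ballots, Alice above Noor on 26.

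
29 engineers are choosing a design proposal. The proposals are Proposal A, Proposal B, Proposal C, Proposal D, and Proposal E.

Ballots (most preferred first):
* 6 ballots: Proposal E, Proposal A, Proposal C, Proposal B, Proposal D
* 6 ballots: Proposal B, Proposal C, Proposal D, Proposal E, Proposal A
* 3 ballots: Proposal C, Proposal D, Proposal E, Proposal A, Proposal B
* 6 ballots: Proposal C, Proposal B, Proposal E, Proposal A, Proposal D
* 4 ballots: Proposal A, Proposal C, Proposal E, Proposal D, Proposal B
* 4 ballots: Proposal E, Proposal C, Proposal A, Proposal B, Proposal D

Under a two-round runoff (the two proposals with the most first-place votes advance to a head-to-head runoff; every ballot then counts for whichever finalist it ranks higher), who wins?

Round 1 first-place votes: Proposal A 4, Proposal B 6, Proposal C 9, Proposal D 0, Proposal E 10. Proposal E and Proposal C advance.
Runoff: Proposal E is ranked above Proposal C on 10 ballots, Proposal C above Proposal E on 19.

Proposal C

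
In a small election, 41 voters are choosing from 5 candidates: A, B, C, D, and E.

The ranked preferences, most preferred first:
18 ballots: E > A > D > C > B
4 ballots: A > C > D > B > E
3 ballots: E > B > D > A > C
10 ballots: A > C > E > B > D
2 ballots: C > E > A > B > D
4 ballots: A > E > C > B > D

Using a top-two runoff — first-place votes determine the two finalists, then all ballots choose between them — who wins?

Round 1 first-place votes: A 18, B 0, C 2, D 0, E 21. E and A advance.
Runoff: E is ranked above A on 23 ballots, A above E on 18.

E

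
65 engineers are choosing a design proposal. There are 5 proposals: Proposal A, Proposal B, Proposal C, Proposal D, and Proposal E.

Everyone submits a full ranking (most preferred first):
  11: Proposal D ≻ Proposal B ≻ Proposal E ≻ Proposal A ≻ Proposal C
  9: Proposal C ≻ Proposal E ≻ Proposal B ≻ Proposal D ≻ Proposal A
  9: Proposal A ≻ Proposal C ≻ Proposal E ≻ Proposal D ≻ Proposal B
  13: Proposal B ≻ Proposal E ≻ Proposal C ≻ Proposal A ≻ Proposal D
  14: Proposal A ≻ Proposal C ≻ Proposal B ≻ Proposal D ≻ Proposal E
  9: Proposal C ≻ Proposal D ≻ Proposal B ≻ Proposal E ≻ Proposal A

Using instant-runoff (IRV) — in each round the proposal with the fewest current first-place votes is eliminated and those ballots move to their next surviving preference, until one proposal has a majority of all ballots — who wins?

Proposal B

Round 1: Proposal A 23, Proposal B 13, Proposal C 18, Proposal D 11, Proposal E 0. Proposal E eliminated.
Round 2: Proposal A 23, Proposal B 13, Proposal C 18, Proposal D 11. Proposal D eliminated.
Round 3: Proposal A 23, Proposal B 24, Proposal C 18. Proposal C eliminated.
Round 4: Proposal A 23, Proposal B 42. Proposal B has a majority (≥33).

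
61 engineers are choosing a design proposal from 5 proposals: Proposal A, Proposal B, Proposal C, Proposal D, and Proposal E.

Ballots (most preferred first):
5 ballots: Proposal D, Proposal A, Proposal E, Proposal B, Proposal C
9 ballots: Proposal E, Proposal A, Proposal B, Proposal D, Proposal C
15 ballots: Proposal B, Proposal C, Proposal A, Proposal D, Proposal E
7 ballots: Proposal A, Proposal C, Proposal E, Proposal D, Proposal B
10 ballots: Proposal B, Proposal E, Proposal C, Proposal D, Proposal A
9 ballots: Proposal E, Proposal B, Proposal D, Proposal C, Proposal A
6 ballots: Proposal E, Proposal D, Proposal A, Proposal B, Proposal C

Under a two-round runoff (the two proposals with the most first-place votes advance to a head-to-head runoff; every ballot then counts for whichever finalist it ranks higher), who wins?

Proposal E

Round 1 first-place votes: Proposal A 7, Proposal B 25, Proposal C 0, Proposal D 5, Proposal E 24. Proposal B and Proposal E advance.
Runoff: Proposal B is ranked above Proposal E on 25 ballots, Proposal E above Proposal B on 36.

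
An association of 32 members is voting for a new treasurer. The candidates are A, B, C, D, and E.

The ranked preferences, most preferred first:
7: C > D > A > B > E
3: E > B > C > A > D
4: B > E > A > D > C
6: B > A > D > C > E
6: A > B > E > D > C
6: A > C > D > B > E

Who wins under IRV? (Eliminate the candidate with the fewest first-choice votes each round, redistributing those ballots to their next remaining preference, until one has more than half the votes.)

Round 1: A 12, B 10, C 7, D 0, E 3. D eliminated.
Round 2: A 12, B 10, C 7, E 3. E eliminated.
Round 3: A 12, B 13, C 7. C eliminated.
Round 4: A 19, B 13. A has a majority (≥17).

A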